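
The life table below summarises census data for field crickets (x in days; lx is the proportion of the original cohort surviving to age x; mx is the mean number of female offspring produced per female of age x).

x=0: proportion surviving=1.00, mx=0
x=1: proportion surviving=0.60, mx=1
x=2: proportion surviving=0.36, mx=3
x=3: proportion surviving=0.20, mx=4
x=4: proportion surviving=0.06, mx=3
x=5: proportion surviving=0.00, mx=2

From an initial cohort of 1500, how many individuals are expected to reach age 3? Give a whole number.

Expected survivors = N0 · l_3 = 1500 × 0.20 = 300 → 300

300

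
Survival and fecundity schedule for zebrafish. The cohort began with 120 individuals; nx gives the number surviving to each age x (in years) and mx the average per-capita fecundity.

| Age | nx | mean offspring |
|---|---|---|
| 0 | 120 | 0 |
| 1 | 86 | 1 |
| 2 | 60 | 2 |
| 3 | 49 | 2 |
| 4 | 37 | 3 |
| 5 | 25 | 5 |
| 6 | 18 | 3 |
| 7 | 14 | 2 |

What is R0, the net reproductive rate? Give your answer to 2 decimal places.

5.18

lx = nx/n0 = nx/120: 1, 0.71667…, 0.5, 0.40833…, 0.30833…, 0.20833…, 0.15, 0.11667…
lx·mx by age: 0, 0.716667…, 1, 0.816667…, 0.925…, 1.041667…, 0.45, 0.233333…
R0 = Σ lx·mx = 5.183333… → 5.18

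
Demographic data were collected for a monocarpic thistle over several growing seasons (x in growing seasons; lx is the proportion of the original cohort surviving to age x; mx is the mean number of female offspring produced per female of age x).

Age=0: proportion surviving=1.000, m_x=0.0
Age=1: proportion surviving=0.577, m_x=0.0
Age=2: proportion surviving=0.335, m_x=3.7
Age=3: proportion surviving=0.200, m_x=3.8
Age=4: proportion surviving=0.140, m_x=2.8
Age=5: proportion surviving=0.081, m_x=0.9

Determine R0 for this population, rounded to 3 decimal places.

2.464

lx·mx by age: 0, 0, 1.2395, 0.76, 0.392, 0.0729
R0 = Σ lx·mx = 2.4644 → 2.464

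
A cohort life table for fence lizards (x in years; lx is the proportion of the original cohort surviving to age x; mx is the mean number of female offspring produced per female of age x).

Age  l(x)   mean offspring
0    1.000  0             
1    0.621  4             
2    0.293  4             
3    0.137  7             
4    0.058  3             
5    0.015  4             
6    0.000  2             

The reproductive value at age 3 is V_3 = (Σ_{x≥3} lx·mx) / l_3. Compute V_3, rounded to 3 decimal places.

8.708

lx·mx for x ≥ 3: 0.959, 0.174, 0.06, 0 → sum = 1.193
V_3 = 1.193 / l_3 = 1.193 / 0.137 = 8.708029… → 8.708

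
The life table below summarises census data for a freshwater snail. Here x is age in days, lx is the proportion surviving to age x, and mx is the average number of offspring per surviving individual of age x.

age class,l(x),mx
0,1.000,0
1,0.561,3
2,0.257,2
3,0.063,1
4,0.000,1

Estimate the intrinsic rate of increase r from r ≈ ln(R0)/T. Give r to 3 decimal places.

R0 = Σ lx·mx = 0 + 1.683 + 0.514 + 0.063 + 0 = 2.26
Σ x·lx·mx = 2.9; T = 2.9/2.26 = 1.28319…
r ≈ ln(R0)/T = ln(2.26)/1.28319… = 0.63542… → 0.635

0.635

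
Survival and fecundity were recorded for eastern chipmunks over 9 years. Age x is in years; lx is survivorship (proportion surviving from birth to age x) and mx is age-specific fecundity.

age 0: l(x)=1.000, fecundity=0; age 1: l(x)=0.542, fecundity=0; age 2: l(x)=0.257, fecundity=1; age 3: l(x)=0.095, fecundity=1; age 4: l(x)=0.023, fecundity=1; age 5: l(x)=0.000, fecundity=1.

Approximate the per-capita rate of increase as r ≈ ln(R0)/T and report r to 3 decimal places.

-0.413

R0 = Σ lx·mx = 0 + 0 + 0.257 + 0.095 + 0.023 + 0 = 0.375
Σ x·lx·mx = 0.891; T = 0.891/0.375 = 2.376
r ≈ ln(R0)/T = ln(0.375)/2.376 = -0.41281… → -0.413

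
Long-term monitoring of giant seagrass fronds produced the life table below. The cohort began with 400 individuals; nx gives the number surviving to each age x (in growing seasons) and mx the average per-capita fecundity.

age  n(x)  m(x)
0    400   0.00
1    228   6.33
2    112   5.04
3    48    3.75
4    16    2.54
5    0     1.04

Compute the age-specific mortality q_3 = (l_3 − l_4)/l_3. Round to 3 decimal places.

lx = nx/n0 = nx/400: 1, 0.57, 0.28, 0.12, 0.04, 0
q_3 = (l_3 − l_4) / l_3 = (0.12 − 0.04) / 0.12
     = 0.08 / 0.12 = 0.666667… → 0.667

0.667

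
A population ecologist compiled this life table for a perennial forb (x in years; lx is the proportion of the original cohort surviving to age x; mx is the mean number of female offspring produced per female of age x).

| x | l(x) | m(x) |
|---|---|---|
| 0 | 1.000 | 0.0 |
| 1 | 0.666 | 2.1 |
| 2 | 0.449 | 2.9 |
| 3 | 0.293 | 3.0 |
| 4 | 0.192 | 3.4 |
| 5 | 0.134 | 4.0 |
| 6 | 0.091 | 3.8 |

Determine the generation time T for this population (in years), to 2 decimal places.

lx·mx: 0, 1.3986, 1.3021, 0.879, 0.6528, 0.536, 0.3458 → R0 = 5.1143
x·lx·mx: 0, 1.3986, 2.6042, 2.637, 2.6112, 2.68, 2.0748 → Σ = 14.0058
T = 14.0058 / 5.1143 = 2.738557… → 2.74

2.74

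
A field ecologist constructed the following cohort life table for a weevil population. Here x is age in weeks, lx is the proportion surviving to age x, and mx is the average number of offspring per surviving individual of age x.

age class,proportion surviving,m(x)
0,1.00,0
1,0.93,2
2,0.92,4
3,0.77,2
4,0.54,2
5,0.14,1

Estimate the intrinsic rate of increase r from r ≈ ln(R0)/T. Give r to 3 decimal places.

R0 = Σ lx·mx = 0 + 1.86 + 3.68 + 1.54 + 1.08 + 0.14 = 8.3
Σ x·lx·mx = 18.86; T = 18.86/8.3 = 2.27229…
r ≈ ln(R0)/T = ln(8.3)/2.27229… = 0.93133… → 0.931

0.931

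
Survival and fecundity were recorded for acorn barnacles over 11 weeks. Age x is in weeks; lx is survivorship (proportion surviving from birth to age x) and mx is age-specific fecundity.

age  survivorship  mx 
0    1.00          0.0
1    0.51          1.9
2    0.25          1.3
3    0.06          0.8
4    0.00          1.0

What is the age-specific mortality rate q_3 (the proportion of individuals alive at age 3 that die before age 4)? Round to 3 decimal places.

q_3 = (l_3 − l_4) / l_3 = (0.06 − 0) / 0.06
     = 0.06 / 0.06 = 1 → 1.000

1.000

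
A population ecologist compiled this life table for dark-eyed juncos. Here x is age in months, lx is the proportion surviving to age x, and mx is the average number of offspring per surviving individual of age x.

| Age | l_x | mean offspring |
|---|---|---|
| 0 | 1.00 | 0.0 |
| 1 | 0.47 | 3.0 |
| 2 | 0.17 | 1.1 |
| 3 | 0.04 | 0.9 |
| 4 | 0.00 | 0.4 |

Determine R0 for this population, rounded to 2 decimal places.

lx·mx by age: 0, 1.41, 0.187, 0.036, 0
R0 = Σ lx·mx = 1.633 → 1.63

1.63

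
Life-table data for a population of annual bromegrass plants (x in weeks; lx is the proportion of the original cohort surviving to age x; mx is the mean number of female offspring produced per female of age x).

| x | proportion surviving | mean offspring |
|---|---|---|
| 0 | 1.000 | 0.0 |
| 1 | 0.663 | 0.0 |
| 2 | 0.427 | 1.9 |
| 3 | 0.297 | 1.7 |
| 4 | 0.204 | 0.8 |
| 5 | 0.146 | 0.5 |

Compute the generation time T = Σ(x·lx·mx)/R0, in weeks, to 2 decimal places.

lx·mx: 0, 0, 0.8113, 0.5049, 0.1632, 0.073 → R0 = 1.5524
x·lx·mx: 0, 0, 1.6226, 1.5147, 0.6528, 0.365 → Σ = 4.1551
T = 4.1551 / 1.5524 = 2.676565… → 2.68

2.68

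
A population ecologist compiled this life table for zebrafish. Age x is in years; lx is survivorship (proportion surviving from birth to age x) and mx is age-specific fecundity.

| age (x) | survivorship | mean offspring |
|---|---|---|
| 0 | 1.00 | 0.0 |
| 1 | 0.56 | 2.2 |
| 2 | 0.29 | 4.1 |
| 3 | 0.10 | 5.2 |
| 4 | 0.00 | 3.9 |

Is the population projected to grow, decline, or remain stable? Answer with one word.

growing

R0 = Σ lx·mx = 0 + 1.232 + 1.189 + 0.52 + 0 = 2.941
R0 > 1, so the population is growing.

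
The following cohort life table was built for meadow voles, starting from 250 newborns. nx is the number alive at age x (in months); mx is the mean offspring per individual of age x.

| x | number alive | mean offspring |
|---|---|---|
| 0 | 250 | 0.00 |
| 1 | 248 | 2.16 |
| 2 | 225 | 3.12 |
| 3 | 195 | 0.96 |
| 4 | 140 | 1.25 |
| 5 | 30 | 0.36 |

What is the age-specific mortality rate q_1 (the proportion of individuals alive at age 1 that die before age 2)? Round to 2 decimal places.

0.09

lx = nx/n0 = nx/250: 1, 0.992, 0.9, 0.78, 0.56, 0.12
q_1 = (l_1 − l_2) / l_1 = (0.992 − 0.9) / 0.992
     = 0.092 / 0.992 = 0.092742… → 0.09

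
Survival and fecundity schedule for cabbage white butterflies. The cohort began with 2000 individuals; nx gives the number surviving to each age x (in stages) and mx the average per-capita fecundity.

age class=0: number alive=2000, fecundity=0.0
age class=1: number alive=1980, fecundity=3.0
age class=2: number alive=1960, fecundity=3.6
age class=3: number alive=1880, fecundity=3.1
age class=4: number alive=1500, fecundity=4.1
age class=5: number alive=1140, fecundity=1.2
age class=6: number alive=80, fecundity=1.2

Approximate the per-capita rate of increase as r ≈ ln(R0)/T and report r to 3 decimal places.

0.981

lx = nx/n0 = nx/2000: 1, 0.99, 0.98, 0.94, 0.75, 0.57, 0.04
R0 = Σ lx·mx = 0 + 2.97 + 3.528 + 2.914 + 3.075 + 0.684 + 0.048 = 13.219
Σ x·lx·mx = 34.776; T = 34.776/13.219 = 2.63076…
r ≈ ln(R0)/T = ln(13.219)/2.63076… = 0.98133… → 0.981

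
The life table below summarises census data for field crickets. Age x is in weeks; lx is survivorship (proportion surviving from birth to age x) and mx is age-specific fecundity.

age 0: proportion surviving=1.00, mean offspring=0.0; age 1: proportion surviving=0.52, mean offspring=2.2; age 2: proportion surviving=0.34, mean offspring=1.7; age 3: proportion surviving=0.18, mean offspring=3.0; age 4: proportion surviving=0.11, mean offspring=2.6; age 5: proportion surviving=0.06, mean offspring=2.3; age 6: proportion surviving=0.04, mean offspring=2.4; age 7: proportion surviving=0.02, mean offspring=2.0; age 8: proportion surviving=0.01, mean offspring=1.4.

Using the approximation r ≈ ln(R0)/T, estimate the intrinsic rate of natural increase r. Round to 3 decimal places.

R0 = Σ lx·mx = 0 + 1.144 + 0.578 + 0.54 + 0.286 + 0.138 + 0.096 + 0.04 + 0.014 = 2.836
Σ x·lx·mx = 6.722; T = 6.722/2.836 = 2.37024…
r ≈ ln(R0)/T = ln(2.836)/2.37024… = 0.43978… → 0.440

0.440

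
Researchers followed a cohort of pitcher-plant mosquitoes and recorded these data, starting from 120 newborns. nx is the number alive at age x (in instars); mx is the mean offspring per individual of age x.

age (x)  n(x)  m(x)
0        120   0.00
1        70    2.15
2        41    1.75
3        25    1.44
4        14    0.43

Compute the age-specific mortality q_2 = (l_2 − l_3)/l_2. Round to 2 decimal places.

0.39

lx = nx/n0 = nx/120: 1, 0.58333…, 0.34167…, 0.20833…, 0.11667…
q_2 = (l_2 − l_3) / l_2 = (0.341667… − 0.208333…) / 0.341667…
     = 0.133333… / 0.341667… = 0.390244… → 0.39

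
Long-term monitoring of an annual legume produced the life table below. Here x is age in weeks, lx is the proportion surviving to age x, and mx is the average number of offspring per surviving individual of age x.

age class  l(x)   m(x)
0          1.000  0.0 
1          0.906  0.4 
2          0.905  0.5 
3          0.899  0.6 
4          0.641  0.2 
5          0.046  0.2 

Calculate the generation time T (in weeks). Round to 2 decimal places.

lx·mx: 0, 0.3624, 0.4525, 0.5394, 0.1282, 0.0092 → R0 = 1.4917
x·lx·mx: 0, 0.3624, 0.905, 1.6182, 0.5128, 0.046 → Σ = 3.4444
T = 3.4444 / 1.4917 = 2.309043… → 2.31

2.31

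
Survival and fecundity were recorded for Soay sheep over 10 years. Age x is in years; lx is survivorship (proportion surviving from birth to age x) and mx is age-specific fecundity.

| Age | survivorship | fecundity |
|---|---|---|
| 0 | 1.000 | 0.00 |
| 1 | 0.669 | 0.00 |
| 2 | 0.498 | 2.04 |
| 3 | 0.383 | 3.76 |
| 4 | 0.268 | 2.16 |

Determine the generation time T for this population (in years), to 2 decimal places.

2.86

lx·mx: 0, 0, 1.01592, 1.44008, 0.57888 → R0 = 3.03488
x·lx·mx: 0, 0, 2.03184, 4.32024, 2.31552 → Σ = 8.6676
T = 8.6676 / 3.03488 = 2.855994… → 2.86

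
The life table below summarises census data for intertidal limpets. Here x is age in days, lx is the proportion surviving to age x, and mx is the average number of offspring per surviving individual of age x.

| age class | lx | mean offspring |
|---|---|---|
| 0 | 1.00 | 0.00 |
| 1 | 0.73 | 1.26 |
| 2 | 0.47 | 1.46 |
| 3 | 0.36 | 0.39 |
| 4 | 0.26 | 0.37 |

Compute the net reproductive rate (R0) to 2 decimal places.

1.84

lx·mx by age: 0, 0.9198, 0.6862, 0.1404, 0.0962
R0 = Σ lx·mx = 1.8426 → 1.84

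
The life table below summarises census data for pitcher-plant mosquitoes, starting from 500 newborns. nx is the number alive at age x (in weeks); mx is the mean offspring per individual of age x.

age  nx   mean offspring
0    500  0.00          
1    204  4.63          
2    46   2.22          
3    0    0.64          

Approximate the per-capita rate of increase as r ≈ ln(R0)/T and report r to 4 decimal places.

0.6731

lx = nx/n0 = nx/500: 1, 0.408, 0.092, 0
R0 = Σ lx·mx = 0 + 1.88904 + 0.20424 + 0 = 2.09328
Σ x·lx·mx = 2.29752; T = 2.29752/2.09328 = 1.09757…
r ≈ ln(R0)/T = ln(2.09328)/1.09757… = 0.673062… → 0.6731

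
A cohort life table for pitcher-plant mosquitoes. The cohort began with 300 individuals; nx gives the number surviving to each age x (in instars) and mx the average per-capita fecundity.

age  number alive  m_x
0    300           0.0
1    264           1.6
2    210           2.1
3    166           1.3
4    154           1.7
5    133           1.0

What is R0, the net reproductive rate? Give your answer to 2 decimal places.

lx = nx/n0 = nx/300: 1, 0.88, 0.7, 0.55333…, 0.51333…, 0.44333…
lx·mx by age: 0, 1.408, 1.47, 0.719333…, 0.872667…, 0.443333…
R0 = Σ lx·mx = 4.913333… → 4.91

4.91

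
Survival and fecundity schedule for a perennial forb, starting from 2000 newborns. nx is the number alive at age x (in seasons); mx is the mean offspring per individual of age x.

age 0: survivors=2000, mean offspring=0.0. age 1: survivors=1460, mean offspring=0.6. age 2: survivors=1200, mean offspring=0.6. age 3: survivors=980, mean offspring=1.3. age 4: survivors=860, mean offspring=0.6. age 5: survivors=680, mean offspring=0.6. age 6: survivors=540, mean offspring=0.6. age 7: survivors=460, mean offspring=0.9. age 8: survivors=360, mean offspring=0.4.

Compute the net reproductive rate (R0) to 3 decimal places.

2.338

lx = nx/n0 = nx/2000: 1, 0.73, 0.6, 0.49, 0.43, 0.34, 0.27, 0.23, 0.18
lx·mx by age: 0, 0.438, 0.36, 0.637, 0.258, 0.204, 0.162, 0.207, 0.072
R0 = Σ lx·mx = 2.338 → 2.338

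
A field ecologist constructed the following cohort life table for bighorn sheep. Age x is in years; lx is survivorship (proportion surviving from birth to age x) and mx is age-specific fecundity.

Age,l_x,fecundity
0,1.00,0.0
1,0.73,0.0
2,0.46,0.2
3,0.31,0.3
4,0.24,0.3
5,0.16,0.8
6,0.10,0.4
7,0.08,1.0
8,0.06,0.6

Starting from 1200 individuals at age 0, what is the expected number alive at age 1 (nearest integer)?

Expected survivors = N0 · l_1 = 1200 × 0.73 = 876 → 876

876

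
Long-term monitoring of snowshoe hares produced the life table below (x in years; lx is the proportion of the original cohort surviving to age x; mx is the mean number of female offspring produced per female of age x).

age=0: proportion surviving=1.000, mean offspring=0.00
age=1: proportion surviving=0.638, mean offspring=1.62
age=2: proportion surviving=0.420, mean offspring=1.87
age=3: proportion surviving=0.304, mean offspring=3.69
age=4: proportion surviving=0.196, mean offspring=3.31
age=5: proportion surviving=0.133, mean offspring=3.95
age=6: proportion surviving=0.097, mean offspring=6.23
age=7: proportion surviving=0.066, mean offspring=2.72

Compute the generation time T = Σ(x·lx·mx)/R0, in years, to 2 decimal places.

lx·mx: 0, 1.03356, 0.7854, 1.12176, 0.64876, 0.52535, 0.60431, 0.17952 → R0 = 4.89866
x·lx·mx: 0, 1.03356, 1.5708, 3.36528, 2.59504, 2.62675, 3.62586, 1.25664 → Σ = 16.07393
T = 16.07393 / 4.89866 = 3.281291… → 3.28

3.28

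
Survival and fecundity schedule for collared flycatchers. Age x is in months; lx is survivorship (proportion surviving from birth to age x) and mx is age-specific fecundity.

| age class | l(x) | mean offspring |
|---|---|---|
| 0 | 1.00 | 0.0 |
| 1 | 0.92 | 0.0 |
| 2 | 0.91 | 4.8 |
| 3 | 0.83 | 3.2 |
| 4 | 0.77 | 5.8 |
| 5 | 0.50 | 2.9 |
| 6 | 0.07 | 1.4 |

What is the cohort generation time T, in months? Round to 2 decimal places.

3.25

lx·mx: 0, 0, 4.368, 2.656, 4.466, 1.45, 0.098 → R0 = 13.038
x·lx·mx: 0, 0, 8.736, 7.968, 17.864, 7.25, 0.588 → Σ = 42.406
T = 42.406 / 13.038 = 3.252493… → 3.25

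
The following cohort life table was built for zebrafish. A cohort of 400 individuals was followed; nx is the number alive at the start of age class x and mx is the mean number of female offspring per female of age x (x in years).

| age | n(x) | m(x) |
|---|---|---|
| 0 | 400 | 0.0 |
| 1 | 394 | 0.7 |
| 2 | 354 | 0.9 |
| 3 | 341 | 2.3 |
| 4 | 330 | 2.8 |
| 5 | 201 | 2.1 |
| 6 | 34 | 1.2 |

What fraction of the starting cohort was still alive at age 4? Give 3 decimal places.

l_4 = n_4/n_0 = 330/400 = 0.825 → 0.825

0.825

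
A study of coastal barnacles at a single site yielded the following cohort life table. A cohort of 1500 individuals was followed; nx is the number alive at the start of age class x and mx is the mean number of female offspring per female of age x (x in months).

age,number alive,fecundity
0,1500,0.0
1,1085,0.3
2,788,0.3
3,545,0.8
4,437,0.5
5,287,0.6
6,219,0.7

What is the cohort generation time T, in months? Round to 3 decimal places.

lx = nx/n0 = nx/1500: 1, 0.72333…, 0.52533…, 0.36333…, 0.29133…, 0.19133…, 0.146
lx·mx: 0, 0.217…, 0.1576…, 0.290667…, 0.145667…, 0.1148…, 0.1022 → R0 = 1.027933…
x·lx·mx: 0, 0.217…, 0.3152…, 0.872…, 0.582667…, 0.574…, 0.6132 → Σ = 3.174067…
T = 3.174067… / 1.027933… = 3.087814… → 3.088

3.088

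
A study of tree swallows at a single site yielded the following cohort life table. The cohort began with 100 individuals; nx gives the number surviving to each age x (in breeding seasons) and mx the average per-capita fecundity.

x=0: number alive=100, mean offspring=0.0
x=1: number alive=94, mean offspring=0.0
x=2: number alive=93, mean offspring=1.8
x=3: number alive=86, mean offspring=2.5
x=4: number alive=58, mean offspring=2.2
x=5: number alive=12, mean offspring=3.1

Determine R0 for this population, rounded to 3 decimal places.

5.472

lx = nx/n0 = nx/100: 1, 0.94, 0.93, 0.86, 0.58, 0.12
lx·mx by age: 0, 0, 1.674, 2.15, 1.276, 0.372
R0 = Σ lx·mx = 5.472 → 5.472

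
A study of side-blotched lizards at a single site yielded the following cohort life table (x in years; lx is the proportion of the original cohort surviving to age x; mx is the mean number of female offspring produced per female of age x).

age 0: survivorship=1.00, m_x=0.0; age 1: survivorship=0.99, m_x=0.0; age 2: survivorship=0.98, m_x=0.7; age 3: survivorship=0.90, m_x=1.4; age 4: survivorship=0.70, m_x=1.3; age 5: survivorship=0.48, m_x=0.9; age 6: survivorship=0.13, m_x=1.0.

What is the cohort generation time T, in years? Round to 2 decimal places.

lx·mx: 0, 0, 0.686, 1.26, 0.91, 0.432, 0.13 → R0 = 3.418
x·lx·mx: 0, 0, 1.372, 3.78, 3.64, 2.16, 0.78 → Σ = 11.732
T = 11.732 / 3.418 = 3.432417… → 3.43

3.43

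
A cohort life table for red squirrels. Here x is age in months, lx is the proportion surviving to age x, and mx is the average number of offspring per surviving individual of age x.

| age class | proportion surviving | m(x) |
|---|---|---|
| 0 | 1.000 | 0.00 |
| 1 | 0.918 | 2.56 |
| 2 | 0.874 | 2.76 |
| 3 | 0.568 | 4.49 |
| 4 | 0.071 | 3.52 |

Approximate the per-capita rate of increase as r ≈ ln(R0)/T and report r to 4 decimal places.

R0 = Σ lx·mx = 0 + 2.35008 + 2.41224 + 2.55032 + 0.24992 = 7.56256
Σ x·lx·mx = 15.8252; T = 15.8252/7.56256 = 2.09257…
r ≈ ln(R0)/T = ln(7.56256)/2.09257… = 0.966853… → 0.9669

0.9669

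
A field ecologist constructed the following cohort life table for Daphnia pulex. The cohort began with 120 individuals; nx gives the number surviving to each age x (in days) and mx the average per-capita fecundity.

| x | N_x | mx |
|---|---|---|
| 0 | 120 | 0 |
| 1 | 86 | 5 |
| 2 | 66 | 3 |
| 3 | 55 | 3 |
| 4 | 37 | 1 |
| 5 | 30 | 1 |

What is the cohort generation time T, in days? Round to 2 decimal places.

1.88

lx = nx/n0 = nx/120: 1, 0.71667…, 0.55, 0.45833…, 0.30833…, 0.25
lx·mx: 0, 3.583333…, 1.65, 1.375…, 0.308333…, 0.25 → R0 = 7.166667…
x·lx·mx: 0, 3.583333…, 3.3, 4.125…, 1.233333…, 1.25 → Σ = 13.491667…
T = 13.491667… / 7.166667… = 1.882558… → 1.88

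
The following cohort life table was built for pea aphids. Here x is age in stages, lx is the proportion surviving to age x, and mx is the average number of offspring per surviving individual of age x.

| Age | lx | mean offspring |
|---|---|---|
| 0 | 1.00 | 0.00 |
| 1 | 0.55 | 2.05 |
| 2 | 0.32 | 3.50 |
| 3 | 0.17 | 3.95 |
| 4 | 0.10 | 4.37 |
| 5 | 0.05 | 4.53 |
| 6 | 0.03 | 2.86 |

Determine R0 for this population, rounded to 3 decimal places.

3.668

lx·mx by age: 0, 1.1275, 1.12, 0.6715, 0.437, 0.2265, 0.0858
R0 = Σ lx·mx = 3.6683 → 3.668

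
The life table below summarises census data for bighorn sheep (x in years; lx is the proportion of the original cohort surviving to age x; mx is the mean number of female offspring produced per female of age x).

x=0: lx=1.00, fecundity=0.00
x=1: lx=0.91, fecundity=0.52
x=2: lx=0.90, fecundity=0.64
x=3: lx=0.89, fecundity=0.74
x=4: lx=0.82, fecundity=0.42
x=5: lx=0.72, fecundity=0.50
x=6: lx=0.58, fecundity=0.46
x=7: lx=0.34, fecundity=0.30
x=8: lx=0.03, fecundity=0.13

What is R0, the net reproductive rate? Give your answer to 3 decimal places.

lx·mx by age: 0, 0.4732, 0.576, 0.6586, 0.3444, 0.36, 0.2668, 0.102, 0.0039
R0 = Σ lx·mx = 2.7849 → 2.785

2.785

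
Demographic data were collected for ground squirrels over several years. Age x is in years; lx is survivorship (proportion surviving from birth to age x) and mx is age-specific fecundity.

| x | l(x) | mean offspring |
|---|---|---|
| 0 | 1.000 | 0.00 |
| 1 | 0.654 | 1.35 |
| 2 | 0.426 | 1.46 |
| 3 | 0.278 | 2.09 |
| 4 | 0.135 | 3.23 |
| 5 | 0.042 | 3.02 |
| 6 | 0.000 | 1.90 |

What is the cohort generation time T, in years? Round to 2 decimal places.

2.36

lx·mx: 0, 0.8829, 0.62196, 0.58102, 0.43605, 0.12684, 0 → R0 = 2.64877
x·lx·mx: 0, 0.8829, 1.24392, 1.74306, 1.7442, 0.6342, 0 → Σ = 6.24828
T = 6.24828 / 2.64877 = 2.358936… → 2.36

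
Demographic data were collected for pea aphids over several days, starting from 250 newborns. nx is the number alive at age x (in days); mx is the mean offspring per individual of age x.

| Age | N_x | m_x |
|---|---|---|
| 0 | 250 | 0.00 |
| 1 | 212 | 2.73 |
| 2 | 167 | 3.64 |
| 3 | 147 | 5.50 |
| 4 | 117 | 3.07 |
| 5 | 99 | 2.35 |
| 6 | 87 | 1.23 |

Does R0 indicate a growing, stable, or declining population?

lx = nx/n0 = nx/250: 1, 0.848, 0.668, 0.588, 0.468, 0.396, 0.348
R0 = Σ lx·mx = 0 + 2.31504 + 2.43152 + 3.234 + 1.43676 + 0.9306 + 0.42804 = 10.77596
R0 > 1, so the population is growing.

growing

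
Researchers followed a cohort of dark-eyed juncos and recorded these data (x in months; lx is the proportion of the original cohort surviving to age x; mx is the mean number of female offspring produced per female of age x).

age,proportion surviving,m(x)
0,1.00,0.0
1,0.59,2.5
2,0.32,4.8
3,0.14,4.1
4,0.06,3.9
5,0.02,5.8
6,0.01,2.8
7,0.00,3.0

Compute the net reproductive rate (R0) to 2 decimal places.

3.96

lx·mx by age: 0, 1.475, 1.536, 0.574, 0.234, 0.116, 0.028, 0
R0 = Σ lx·mx = 3.963 → 3.96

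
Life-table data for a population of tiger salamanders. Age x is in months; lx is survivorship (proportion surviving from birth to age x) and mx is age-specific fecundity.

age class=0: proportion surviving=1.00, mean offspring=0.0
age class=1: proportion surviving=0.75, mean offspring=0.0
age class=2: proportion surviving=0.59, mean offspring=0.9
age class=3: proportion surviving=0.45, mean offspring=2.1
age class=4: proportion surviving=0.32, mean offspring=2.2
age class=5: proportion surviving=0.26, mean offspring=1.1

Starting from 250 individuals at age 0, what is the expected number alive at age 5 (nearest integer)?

Expected survivors = N0 · l_5 = 250 × 0.26 = 65 → 65

65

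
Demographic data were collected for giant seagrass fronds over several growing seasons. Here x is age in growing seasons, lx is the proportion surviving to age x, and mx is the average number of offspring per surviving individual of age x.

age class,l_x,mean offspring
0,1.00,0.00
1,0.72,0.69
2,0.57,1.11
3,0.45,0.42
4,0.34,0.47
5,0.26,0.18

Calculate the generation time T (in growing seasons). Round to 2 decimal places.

lx·mx: 0, 0.4968, 0.6327, 0.189, 0.1598, 0.0468 → R0 = 1.5251
x·lx·mx: 0, 0.4968, 1.2654, 0.567, 0.6392, 0.234 → Σ = 3.2024
T = 3.2024 / 1.5251 = 2.099797… → 2.10

2.10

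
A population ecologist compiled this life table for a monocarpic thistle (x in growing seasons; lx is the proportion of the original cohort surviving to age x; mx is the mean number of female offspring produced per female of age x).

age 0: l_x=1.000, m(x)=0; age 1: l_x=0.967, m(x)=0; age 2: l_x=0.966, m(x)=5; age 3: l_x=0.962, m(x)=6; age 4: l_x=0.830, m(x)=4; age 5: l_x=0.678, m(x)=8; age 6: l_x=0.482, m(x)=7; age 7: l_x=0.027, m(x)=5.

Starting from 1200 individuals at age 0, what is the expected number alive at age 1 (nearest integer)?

Expected survivors = N0 · l_1 = 1200 × 0.967 = 1160.4 → 1160

1160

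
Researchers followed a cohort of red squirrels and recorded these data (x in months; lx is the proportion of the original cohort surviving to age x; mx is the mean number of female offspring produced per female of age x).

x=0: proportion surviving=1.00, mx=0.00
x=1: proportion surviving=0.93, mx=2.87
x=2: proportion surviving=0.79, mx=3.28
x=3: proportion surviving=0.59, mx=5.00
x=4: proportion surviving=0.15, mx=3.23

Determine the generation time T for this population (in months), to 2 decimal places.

lx·mx: 0, 2.6691, 2.5912, 2.95, 0.4845 → R0 = 8.6948
x·lx·mx: 0, 2.6691, 5.1824, 8.85, 1.938 → Σ = 18.6395
T = 18.6395 / 8.6948 = 2.143753… → 2.14

2.14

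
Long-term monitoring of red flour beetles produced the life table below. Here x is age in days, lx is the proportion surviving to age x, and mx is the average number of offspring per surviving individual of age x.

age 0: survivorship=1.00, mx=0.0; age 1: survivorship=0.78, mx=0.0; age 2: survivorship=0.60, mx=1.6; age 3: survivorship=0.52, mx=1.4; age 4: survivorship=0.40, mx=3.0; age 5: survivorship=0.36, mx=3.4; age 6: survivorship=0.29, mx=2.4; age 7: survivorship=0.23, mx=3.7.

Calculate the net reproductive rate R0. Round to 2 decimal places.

5.66

lx·mx by age: 0, 0, 0.96, 0.728, 1.2, 1.224, 0.696, 0.851
R0 = Σ lx·mx = 5.659 → 5.66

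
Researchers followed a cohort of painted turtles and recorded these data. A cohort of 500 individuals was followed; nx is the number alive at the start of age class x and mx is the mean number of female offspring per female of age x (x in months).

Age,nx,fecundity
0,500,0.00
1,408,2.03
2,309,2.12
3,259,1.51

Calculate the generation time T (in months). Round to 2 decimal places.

lx = nx/n0 = nx/500: 1, 0.816, 0.618, 0.518
lx·mx: 0, 1.65648, 1.31016, 0.78218 → R0 = 3.74882
x·lx·mx: 0, 1.65648, 2.62032, 2.34654 → Σ = 6.62334
T = 6.62334 / 3.74882 = 1.76678… → 1.77

1.77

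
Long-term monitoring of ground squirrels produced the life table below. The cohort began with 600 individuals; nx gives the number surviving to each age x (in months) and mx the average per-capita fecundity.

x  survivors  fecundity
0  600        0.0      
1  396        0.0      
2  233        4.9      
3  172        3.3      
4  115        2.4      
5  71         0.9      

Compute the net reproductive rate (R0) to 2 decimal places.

3.42

lx = nx/n0 = nx/600: 1, 0.66, 0.38833…, 0.28667…, 0.19167…, 0.11833…
lx·mx by age: 0, 0, 1.902833…, 0.946…, 0.46…, 0.1065…
R0 = Σ lx·mx = 3.415333… → 3.42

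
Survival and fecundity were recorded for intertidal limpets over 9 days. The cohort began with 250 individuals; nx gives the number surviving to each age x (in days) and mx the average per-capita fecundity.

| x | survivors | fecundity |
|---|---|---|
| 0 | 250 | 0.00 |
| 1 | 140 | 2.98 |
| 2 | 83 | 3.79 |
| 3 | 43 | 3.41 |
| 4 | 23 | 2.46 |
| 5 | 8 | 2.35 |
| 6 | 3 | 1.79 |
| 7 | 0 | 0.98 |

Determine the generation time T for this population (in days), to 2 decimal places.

1.92

lx = nx/n0 = nx/250: 1, 0.56, 0.332, 0.172, 0.092, 0.032, 0.012, 0
lx·mx: 0, 1.6688, 1.25828, 0.58652, 0.22632, 0.0752, 0.02148, 0 → R0 = 3.8366
x·lx·mx: 0, 1.6688, 2.51656, 1.75956, 0.90528, 0.376, 0.12888, 0 → Σ = 7.35508
T = 7.35508 / 3.8366 = 1.917083… → 1.92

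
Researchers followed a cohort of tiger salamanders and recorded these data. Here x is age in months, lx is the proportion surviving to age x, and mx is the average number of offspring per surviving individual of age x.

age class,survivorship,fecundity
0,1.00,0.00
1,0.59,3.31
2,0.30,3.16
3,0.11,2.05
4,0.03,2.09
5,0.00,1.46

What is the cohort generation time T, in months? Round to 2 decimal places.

lx·mx: 0, 1.9529, 0.948, 0.2255, 0.0627, 0 → R0 = 3.1891
x·lx·mx: 0, 1.9529, 1.896, 0.6765, 0.2508, 0 → Σ = 4.7762
T = 4.7762 / 3.1891 = 1.497664… → 1.50

1.50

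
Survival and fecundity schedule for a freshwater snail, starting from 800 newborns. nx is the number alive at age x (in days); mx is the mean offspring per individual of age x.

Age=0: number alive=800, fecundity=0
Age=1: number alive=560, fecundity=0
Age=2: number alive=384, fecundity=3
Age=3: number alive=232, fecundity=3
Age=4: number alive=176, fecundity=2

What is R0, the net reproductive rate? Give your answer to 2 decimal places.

2.75

lx = nx/n0 = nx/800: 1, 0.7, 0.48, 0.29, 0.22
lx·mx by age: 0, 0, 1.44, 0.87, 0.44
R0 = Σ lx·mx = 2.75 → 2.75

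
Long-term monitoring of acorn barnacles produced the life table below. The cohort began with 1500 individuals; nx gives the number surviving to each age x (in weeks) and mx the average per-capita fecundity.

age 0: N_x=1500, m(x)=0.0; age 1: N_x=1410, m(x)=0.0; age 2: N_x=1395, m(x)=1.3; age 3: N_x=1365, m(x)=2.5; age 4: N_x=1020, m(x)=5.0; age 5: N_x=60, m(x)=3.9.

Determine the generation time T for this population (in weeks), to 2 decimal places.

3.36

lx = nx/n0 = nx/1500: 1, 0.94, 0.93, 0.91, 0.68, 0.04
lx·mx: 0, 0, 1.209, 2.275, 3.4, 0.156 → R0 = 7.04
x·lx·mx: 0, 0, 2.418, 6.825, 13.6, 0.78 → Σ = 23.623
T = 23.623 / 7.04 = 3.35554… → 3.36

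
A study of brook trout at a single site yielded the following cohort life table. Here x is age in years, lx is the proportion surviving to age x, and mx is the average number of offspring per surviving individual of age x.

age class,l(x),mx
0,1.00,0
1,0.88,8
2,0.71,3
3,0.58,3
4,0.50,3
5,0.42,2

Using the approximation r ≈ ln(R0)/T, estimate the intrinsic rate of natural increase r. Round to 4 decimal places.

R0 = Σ lx·mx = 0 + 7.04 + 2.13 + 1.74 + 1.5 + 0.84 = 13.25
Σ x·lx·mx = 26.72; T = 26.72/13.25 = 2.0166…
r ≈ ln(R0)/T = ln(13.25)/2.0166… = 1.281361… → 1.2814

1.2814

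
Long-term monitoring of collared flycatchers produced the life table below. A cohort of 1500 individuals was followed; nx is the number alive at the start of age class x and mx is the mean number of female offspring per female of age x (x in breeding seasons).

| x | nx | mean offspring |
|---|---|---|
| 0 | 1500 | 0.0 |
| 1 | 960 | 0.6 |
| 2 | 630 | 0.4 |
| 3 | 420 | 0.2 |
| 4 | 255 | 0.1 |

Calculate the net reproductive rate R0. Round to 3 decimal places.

lx = nx/n0 = nx/1500: 1, 0.64, 0.42, 0.28, 0.17
lx·mx by age: 0, 0.384, 0.168, 0.056, 0.017
R0 = Σ lx·mx = 0.625 → 0.625

0.625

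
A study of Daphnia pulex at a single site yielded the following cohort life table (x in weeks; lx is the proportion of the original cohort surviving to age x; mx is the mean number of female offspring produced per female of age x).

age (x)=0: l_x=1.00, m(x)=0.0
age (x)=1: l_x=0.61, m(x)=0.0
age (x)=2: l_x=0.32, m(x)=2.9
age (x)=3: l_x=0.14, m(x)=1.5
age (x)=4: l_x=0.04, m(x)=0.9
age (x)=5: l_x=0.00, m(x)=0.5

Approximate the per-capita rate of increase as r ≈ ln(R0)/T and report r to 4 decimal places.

R0 = Σ lx·mx = 0 + 0 + 0.928 + 0.21 + 0.036 + 0 = 1.174
Σ x·lx·mx = 2.63; T = 2.63/1.174 = 2.2402…
r ≈ ln(R0)/T = ln(1.174)/2.2402… = 0.071608… → 0.0716

0.0716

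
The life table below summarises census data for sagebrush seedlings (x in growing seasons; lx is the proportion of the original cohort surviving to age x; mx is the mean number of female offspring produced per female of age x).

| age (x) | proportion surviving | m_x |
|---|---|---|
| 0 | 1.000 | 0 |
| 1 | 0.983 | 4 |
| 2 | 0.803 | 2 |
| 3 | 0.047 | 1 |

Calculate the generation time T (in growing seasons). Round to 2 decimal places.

lx·mx: 0, 3.932, 1.606, 0.047 → R0 = 5.585
x·lx·mx: 0, 3.932, 3.212, 0.141 → Σ = 7.285
T = 7.285 / 5.585 = 1.304387… → 1.30

1.30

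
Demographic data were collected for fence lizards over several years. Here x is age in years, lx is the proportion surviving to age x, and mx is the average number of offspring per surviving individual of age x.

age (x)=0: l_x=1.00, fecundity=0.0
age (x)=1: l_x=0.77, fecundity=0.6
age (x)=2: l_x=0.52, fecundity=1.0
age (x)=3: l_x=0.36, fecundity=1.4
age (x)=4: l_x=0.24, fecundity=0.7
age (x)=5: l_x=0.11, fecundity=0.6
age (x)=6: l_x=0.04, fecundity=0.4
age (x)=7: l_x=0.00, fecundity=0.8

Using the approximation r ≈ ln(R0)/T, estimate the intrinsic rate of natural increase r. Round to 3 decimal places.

R0 = Σ lx·mx = 0 + 0.462 + 0.52 + 0.504 + 0.168 + 0.066 + 0.016 + 0 = 1.736
Σ x·lx·mx = 4.112; T = 4.112/1.736 = 2.36866…
r ≈ ln(R0)/T = ln(1.736)/2.36866… = 0.23287… → 0.233

0.233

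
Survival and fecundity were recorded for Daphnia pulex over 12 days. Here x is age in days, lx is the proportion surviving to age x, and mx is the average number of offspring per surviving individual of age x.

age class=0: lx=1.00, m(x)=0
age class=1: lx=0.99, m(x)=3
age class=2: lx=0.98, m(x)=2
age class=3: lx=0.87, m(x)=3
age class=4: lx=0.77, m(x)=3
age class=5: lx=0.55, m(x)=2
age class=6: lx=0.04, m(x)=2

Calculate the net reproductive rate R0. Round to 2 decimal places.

11.03

lx·mx by age: 0, 2.97, 1.96, 2.61, 2.31, 1.1, 0.08
R0 = Σ lx·mx = 11.03 → 11.03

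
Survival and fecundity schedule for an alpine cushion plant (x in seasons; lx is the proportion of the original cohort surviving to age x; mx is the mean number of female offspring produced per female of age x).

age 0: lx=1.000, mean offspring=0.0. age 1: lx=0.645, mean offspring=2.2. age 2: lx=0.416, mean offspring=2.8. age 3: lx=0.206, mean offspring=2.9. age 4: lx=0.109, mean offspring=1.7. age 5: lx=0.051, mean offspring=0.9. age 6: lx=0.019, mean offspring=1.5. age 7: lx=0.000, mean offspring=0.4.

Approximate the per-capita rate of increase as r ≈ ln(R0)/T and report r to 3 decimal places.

R0 = Σ lx·mx = 0 + 1.419 + 1.1648 + 0.5974 + 0.1853 + 0.0459 + 0.0285 + 0 = 3.4409
Σ x·lx·mx = 6.6825; T = 6.6825/3.4409 = 1.94208…
r ≈ ln(R0)/T = ln(3.4409)/1.94208… = 0.63629… → 0.636

0.636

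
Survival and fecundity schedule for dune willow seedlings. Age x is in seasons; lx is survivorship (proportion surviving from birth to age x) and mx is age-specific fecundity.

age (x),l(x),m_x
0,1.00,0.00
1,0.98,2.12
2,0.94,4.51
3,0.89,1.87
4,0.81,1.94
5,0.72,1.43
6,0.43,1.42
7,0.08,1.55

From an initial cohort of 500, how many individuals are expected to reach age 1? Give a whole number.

Expected survivors = N0 · l_1 = 500 × 0.98 = 490 → 490

490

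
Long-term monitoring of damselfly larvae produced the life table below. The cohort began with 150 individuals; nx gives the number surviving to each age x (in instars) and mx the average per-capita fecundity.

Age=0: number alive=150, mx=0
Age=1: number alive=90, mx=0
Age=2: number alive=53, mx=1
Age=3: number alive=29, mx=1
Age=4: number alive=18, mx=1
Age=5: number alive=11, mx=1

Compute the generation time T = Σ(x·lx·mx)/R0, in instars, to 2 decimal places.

2.88

lx = nx/n0 = nx/150: 1, 0.6, 0.35333…, 0.19333…, 0.12, 0.07333…
lx·mx: 0, 0, 0.353333…, 0.193333…, 0.12, 0.073333… → R0 = 0.74…
x·lx·mx: 0, 0, 0.706667…, 0.58…, 0.48, 0.366667… → Σ = 2.133333…
T = 2.133333… / 0.74… = 2.882883… → 2.88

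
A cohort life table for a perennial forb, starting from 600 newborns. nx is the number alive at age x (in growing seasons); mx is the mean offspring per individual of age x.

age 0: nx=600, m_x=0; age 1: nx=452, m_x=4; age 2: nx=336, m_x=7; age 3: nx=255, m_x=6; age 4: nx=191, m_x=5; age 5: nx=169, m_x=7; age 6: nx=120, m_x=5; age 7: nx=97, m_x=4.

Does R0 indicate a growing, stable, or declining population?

lx = nx/n0 = nx/600: 1, 0.75333…, 0.56, 0.425, 0.31833…, 0.28167…, 0.2, 0.16167…
R0 = Σ lx·mx = 0 + 3.013333… + 3.92 + 2.55 + 1.591667… + 1.971667… + 1 + 0.646667… = 14.693333…
R0 > 1, so the population is growing.

growing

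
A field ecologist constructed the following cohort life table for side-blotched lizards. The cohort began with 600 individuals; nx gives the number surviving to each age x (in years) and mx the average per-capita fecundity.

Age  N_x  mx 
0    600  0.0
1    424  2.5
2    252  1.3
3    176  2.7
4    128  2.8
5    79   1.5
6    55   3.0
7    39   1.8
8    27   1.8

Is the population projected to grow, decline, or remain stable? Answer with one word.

growing

lx = nx/n0 = nx/600: 1, 0.70667…, 0.42, 0.29333…, 0.21333…, 0.13167…, 0.09167…, 0.065, 0.045
R0 = Σ lx·mx = 0 + 1.766667… + 0.546 + 0.792… + 0.597333… + 0.1975… + 0.275… + 0.117 + 0.081 = 4.3725…
R0 > 1, so the population is growing.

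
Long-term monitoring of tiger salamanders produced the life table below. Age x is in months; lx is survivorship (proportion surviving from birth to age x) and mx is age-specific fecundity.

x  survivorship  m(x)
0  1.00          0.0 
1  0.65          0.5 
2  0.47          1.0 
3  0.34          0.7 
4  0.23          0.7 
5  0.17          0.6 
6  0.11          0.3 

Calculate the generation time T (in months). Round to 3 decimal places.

2.506

lx·mx: 0, 0.325, 0.47, 0.238, 0.161, 0.102, 0.033 → R0 = 1.329
x·lx·mx: 0, 0.325, 0.94, 0.714, 0.644, 0.51, 0.198 → Σ = 3.331
T = 3.331 / 1.329 = 2.506396… → 2.506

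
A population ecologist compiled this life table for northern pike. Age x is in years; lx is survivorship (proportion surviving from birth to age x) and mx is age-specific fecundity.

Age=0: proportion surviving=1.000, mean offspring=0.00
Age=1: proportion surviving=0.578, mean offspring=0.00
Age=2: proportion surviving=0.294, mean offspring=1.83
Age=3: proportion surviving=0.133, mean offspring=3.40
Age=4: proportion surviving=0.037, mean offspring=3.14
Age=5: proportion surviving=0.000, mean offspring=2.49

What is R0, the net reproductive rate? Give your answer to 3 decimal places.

1.106

lx·mx by age: 0, 0, 0.53802, 0.4522, 0.11618, 0
R0 = Σ lx·mx = 1.1064 → 1.106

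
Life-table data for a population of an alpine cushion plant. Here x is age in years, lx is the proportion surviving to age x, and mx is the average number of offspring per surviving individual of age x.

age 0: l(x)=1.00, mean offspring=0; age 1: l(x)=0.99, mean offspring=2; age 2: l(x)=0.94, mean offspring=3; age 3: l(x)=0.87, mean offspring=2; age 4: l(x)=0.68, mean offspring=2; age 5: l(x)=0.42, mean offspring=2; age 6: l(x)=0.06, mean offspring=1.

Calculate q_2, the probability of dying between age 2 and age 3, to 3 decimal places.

q_2 = (l_2 − l_3) / l_2 = (0.94 − 0.87) / 0.94
     = 0.07 / 0.94 = 0.074468… → 0.074

0.074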